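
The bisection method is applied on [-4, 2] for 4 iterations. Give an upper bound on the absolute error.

Bisection error bound: |error| ≤ (b-a)/2^n
|error| ≤ (2 - (-4))/2^4 = 6/2^4
|error| ≤ 0.3750000000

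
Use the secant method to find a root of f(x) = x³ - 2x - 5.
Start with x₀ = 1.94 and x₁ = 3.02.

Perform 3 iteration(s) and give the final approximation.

f(x) = x³ - 2x - 5
x₀ = 1.94, x₁ = 3.02

Secant formula: x_{n+1} = x_n - f(x_n)(x_n - x_{n-1})/(f(x_n) - f(x_{n-1}))

Iteration 1:
  f(1.940000) = -1.578616
  f(3.020000) = 16.503608
  x_2 = 3.020000 - 16.503608×(3.020000 - 1.940000)/(16.503608 - (-1.578616))
       = 2.034286
Iteration 2:
  f(3.020000) = 16.503608
  f(2.034286) = -0.650044
  x_3 = 2.034286 - (-0.650044)×(2.034286 - 3.020000)/(-0.650044 - 16.503608)
       = 2.071640
Iteration 3:
  f(2.034286) = -0.650044
  f(2.071640) = -0.252436
  x_4 = 2.071640 - (-0.252436)×(2.071640 - 2.034286)/(-0.252436 - (-0.650044))
       = 2.095356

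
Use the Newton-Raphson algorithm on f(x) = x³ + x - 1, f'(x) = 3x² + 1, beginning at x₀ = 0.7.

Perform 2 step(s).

f(x) = x³ + x - 1
f'(x) = 3x² + 1
x₀ = 0.7

Newton-Raphson formula: x_{n+1} = x_n - f(x_n)/f'(x_n)

Iteration 1:
  f(0.700000) = 0.043000
  f'(0.700000) = 2.470000
  x_1 = 0.700000 - 0.043000/2.470000 = 0.682591
Iteration 2:
  f(0.682591) = 0.000631
  f'(0.682591) = 2.397792
  x_2 = 0.682591 - 0.000631/2.397792 = 0.682328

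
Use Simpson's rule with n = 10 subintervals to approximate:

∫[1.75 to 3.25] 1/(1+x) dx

f(x) = 1/(1+x)
a = 1.75, b = 3.25, n = 10
h = (b - a)/n = 0.150000

Simpson's rule: (h/3)[f(x₀) + 4f(x₁) + 2f(x₂) + ... + f(xₙ)]

x_0 = 1.7500, f(x_0) = 0.363636, coefficient = 1
x_1 = 1.9000, f(x_1) = 0.344828, coefficient = 4
x_2 = 2.0500, f(x_2) = 0.327869, coefficient = 2
x_3 = 2.2000, f(x_3) = 0.312500, coefficient = 4
x_4 = 2.3500, f(x_4) = 0.298507, coefficient = 2
x_5 = 2.5000, f(x_5) = 0.285714, coefficient = 4
x_6 = 2.6500, f(x_6) = 0.273973, coefficient = 2
x_7 = 2.8000, f(x_7) = 0.263158, coefficient = 4
x_8 = 2.9500, f(x_8) = 0.253165, coefficient = 2
x_9 = 3.1000, f(x_9) = 0.243902, coefficient = 4
x_10 = 3.2500, f(x_10) = 0.235294, coefficient = 1

I ≈ (0.150000/3) × 8.706366 = 0.435318
Exact value: 0.435318
Error: 0.000000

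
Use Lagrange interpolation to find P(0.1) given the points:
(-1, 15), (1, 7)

Lagrange interpolation formula:
P(x) = Σ yᵢ × Lᵢ(x)
where Lᵢ(x) = Π_{j≠i} (x - xⱼ)/(xᵢ - xⱼ)

L_0(0.1) = (0.1 - 1)/(-1 - 1) = 0.450000
L_1(0.1) = (0.1 - (-1))/(1 - (-1)) = 0.550000

P(0.1) = 15×L_0(0.1) + 7×L_1(0.1)
P(0.1) = 10.600000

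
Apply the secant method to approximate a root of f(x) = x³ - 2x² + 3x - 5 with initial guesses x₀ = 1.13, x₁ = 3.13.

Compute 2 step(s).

f(x) = x³ - 2x² + 3x - 5
x₀ = 1.13, x₁ = 3.13

Secant formula: x_{n+1} = x_n - f(x_n)(x_n - x_{n-1})/(f(x_n) - f(x_{n-1}))

Iteration 1:
  f(1.130000) = -2.720903
  f(3.130000) = 15.460497
  x_2 = 3.130000 - 15.460497×(3.130000 - 1.130000)/(15.460497 - (-2.720903))
       = 1.429306
Iteration 2:
  f(3.130000) = 15.460497
  f(1.429306) = -1.877961
  x_3 = 1.429306 - (-1.877961)×(1.429306 - 3.130000)/(-1.877961 - 15.460497)
       = 1.613512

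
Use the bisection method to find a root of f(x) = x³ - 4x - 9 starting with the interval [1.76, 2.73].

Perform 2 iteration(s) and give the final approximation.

f(x) = x³ - 4x - 9
Initial interval: [1.76, 2.73]

Iteration 1:
  c_1 = (1.760000 + 2.730000)/2 = 2.245000
  f(c_1) = f(2.245000) = -6.665144
  f(a) × f(c) ≥ 0, new interval: [2.245000, 2.730000]
Iteration 2:
  c_2 = (2.245000 + 2.730000)/2 = 2.487500
  f(c_2) = f(2.487500) = -3.558205
  f(a) × f(c) ≥ 0, new interval: [2.487500, 2.730000]

After 2 iteration(s), the approximation is c_2 = 2.487500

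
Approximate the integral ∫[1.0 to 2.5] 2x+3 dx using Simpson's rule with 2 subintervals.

f(x) = 2x+3
a = 1.0, b = 2.5, n = 2
h = (b - a)/n = 0.750000

Simpson's rule: (h/3)[f(x₀) + 4f(x₁) + 2f(x₂) + ... + f(xₙ)]

x_0 = 1.0000, f(x_0) = 5.000000, coefficient = 1
x_1 = 1.7500, f(x_1) = 6.500000, coefficient = 4
x_2 = 2.5000, f(x_2) = 8.000000, coefficient = 1

I ≈ (0.750000/3) × 39.000000 = 9.750000
Exact value: 9.750000
Error: 0.000000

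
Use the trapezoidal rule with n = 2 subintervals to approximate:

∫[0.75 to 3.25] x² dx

f(x) = x²
a = 0.75, b = 3.25, n = 2
h = (b - a)/n = 1.250000

Trapezoidal rule: (h/2)[f(x₀) + 2f(x₁) + 2f(x₂) + ... + f(xₙ)]

x_0 = 0.7500, f(x_0) = 0.562500, coefficient = 1
x_1 = 2.0000, f(x_1) = 4.000000, coefficient = 2
x_2 = 3.2500, f(x_2) = 10.562500, coefficient = 1

I ≈ (1.250000/2) × 19.125000 = 11.953125
Exact value: 11.302083
Error: 0.651042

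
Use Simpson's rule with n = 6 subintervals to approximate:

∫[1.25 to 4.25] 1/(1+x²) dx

f(x) = 1/(1+x²)
a = 1.25, b = 4.25, n = 6
h = (b - a)/n = 0.500000

Simpson's rule: (h/3)[f(x₀) + 4f(x₁) + 2f(x₂) + ... + f(xₙ)]

x_0 = 1.2500, f(x_0) = 0.390244, coefficient = 1
x_1 = 1.7500, f(x_1) = 0.246154, coefficient = 4
x_2 = 2.2500, f(x_2) = 0.164948, coefficient = 2
x_3 = 2.7500, f(x_3) = 0.116788, coefficient = 4
x_4 = 3.2500, f(x_4) = 0.086486, coefficient = 2
x_5 = 3.7500, f(x_5) = 0.066390, coefficient = 4
x_6 = 4.2500, f(x_6) = 0.052459, coefficient = 1

I ≈ (0.500000/3) × 2.662902 = 0.443817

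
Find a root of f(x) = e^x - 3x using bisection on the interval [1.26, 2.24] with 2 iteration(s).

f(x) = e^x - 3x
Initial interval: [1.26, 2.24]

Iteration 1:
  c_1 = (1.260000 + 2.240000)/2 = 1.750000
  f(c_1) = f(1.750000) = 0.504603
  f(a) × f(c) < 0, new interval: [1.260000, 1.750000]
Iteration 2:
  c_2 = (1.260000 + 1.750000)/2 = 1.505000
  f(c_2) = f(1.505000) = -0.010846
  f(a) × f(c) ≥ 0, new interval: [1.505000, 1.750000]

After 2 iteration(s), the approximation is c_2 = 1.505000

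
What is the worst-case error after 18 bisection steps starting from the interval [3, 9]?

Bisection error bound: |error| ≤ (b-a)/2^n
|error| ≤ (9 - 3)/2^18 = 6/2^18
|error| ≤ 0.0000228882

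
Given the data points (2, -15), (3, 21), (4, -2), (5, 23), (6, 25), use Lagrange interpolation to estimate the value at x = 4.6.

Lagrange interpolation formula:
P(x) = Σ yᵢ × Lᵢ(x)
where Lᵢ(x) = Π_{j≠i} (x - xⱼ)/(xᵢ - xⱼ)

L_0(4.6) = (4.6 - 3)/(2 - 3) × (4.6 - 4)/(2 - 4) × (4.6 - 5)/(2 - 5) × (4.6 - 6)/(2 - 6) = 0.022400
L_1(4.6) = (4.6 - 2)/(3 - 2) × (4.6 - 4)/(3 - 4) × (4.6 - 5)/(3 - 5) × (4.6 - 6)/(3 - 6) = -0.145600
L_2(4.6) = (4.6 - 2)/(4 - 2) × (4.6 - 3)/(4 - 3) × (4.6 - 5)/(4 - 5) × (4.6 - 6)/(4 - 6) = 0.582400
L_3(4.6) = (4.6 - 2)/(5 - 2) × (4.6 - 3)/(5 - 3) × (4.6 - 4)/(5 - 4) × (4.6 - 6)/(5 - 6) = 0.582400
L_4(4.6) = (4.6 - 2)/(6 - 2) × (4.6 - 3)/(6 - 3) × (4.6 - 4)/(6 - 4) × (4.6 - 5)/(6 - 5) = -0.041600

P(4.6) = (-15)×L_0(4.6) + 21×L_1(4.6) + (-2)×L_2(4.6) + 23×L_3(4.6) + 25×L_4(4.6)
P(4.6) = 7.796800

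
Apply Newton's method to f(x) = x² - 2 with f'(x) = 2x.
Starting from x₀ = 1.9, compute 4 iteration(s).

f(x) = x² - 2
f'(x) = 2x
x₀ = 1.9

Newton-Raphson formula: x_{n+1} = x_n - f(x_n)/f'(x_n)

Iteration 1:
  f(1.900000) = 1.610000
  f'(1.900000) = 3.800000
  x_1 = 1.900000 - 1.610000/3.800000 = 1.476316
Iteration 2:
  f(1.476316) = 0.179508
  f'(1.476316) = 2.952632
  x_2 = 1.476316 - 0.179508/2.952632 = 1.415520
Iteration 3:
  f(1.415520) = 0.003696
  f'(1.415520) = 2.831039
  x_3 = 1.415520 - 0.003696/2.831039 = 1.414214
Iteration 4:
  f(1.414214) = 0.000002
  f'(1.414214) = 2.828428
  x_4 = 1.414214 - 0.000002/2.828428 = 1.414214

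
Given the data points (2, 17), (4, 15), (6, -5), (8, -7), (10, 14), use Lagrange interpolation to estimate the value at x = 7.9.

Lagrange interpolation formula:
P(x) = Σ yᵢ × Lᵢ(x)
where Lᵢ(x) = Π_{j≠i} (x - xⱼ)/(xᵢ - xⱼ)

L_0(7.9) = (7.9 - 4)/(2 - 4) × (7.9 - 6)/(2 - 6) × (7.9 - 8)/(2 - 8) × (7.9 - 10)/(2 - 10) = 0.004052
L_1(7.9) = (7.9 - 2)/(4 - 2) × (7.9 - 6)/(4 - 6) × (7.9 - 8)/(4 - 8) × (7.9 - 10)/(4 - 10) = -0.024522
L_2(7.9) = (7.9 - 2)/(6 - 2) × (7.9 - 4)/(6 - 4) × (7.9 - 8)/(6 - 8) × (7.9 - 10)/(6 - 10) = 0.075502
L_3(7.9) = (7.9 - 2)/(8 - 2) × (7.9 - 4)/(8 - 4) × (7.9 - 6)/(8 - 6) × (7.9 - 10)/(8 - 10) = 0.956353
L_4(7.9) = (7.9 - 2)/(10 - 2) × (7.9 - 4)/(10 - 4) × (7.9 - 6)/(10 - 6) × (7.9 - 8)/(10 - 8) = -0.011385

P(7.9) = 17×L_0(7.9) + 15×L_1(7.9) + (-5)×L_2(7.9) + (-7)×L_3(7.9) + 14×L_4(7.9)
P(7.9) = -7.530310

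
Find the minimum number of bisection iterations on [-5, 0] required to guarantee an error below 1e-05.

We need (b-a)/2^n ≤ 1e-05
(0 - (-5))/2^n ≤ 1e-05
5/2^n ≤ 1e-05
2^n ≥ 500000
n ≥ log₂(500000) = 18.93
n ≥ 19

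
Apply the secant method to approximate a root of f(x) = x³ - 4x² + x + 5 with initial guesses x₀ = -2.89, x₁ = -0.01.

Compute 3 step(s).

f(x) = x³ - 4x² + x + 5
x₀ = -2.89, x₁ = -0.01

Secant formula: x_{n+1} = x_n - f(x_n)(x_n - x_{n-1})/(f(x_n) - f(x_{n-1}))

Iteration 1:
  f(-2.890000) = -55.435969
  f(-0.010000) = 4.989599
  x_2 = -0.010000 - 4.989599×(-0.010000 - (-2.890000))/(4.989599 - (-55.435969))
       = -0.247814
Iteration 2:
  f(-0.010000) = 4.989599
  f(-0.247814) = 4.491320
  x_3 = -0.247814 - 4.491320×(-0.247814 - (-0.010000))/(4.491320 - 4.989599)
       = -2.391391
Iteration 3:
  f(-0.247814) = 4.491320
  f(-2.391391) = -33.942153
  x_4 = -2.391391 - (-33.942153)×(-2.391391 - (-0.247814))/(-33.942153 - 4.491320)
       = -0.498311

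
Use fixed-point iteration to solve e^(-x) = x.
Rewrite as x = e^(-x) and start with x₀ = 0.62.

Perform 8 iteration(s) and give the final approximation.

Equation: e^(-x) = x
Fixed-point form: x = e^(-x)
x₀ = 0.62

x_1 = g(0.620000) = 0.537944
x_2 = g(0.537944) = 0.583947
x_3 = g(0.583947) = 0.557693
x_4 = g(0.557693) = 0.572529
x_5 = g(0.572529) = 0.564097
x_6 = g(0.564097) = 0.568873
x_7 = g(0.568873) = 0.566163
x_8 = g(0.566163) = 0.567700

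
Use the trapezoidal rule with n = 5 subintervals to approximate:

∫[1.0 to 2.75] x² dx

f(x) = x²
a = 1.0, b = 2.75, n = 5
h = (b - a)/n = 0.350000

Trapezoidal rule: (h/2)[f(x₀) + 2f(x₁) + 2f(x₂) + ... + f(xₙ)]

x_0 = 1.0000, f(x_0) = 1.000000, coefficient = 1
x_1 = 1.3500, f(x_1) = 1.822500, coefficient = 2
x_2 = 1.7000, f(x_2) = 2.890000, coefficient = 2
x_3 = 2.0500, f(x_3) = 4.202500, coefficient = 2
x_4 = 2.4000, f(x_4) = 5.760000, coefficient = 2
x_5 = 2.7500, f(x_5) = 7.562500, coefficient = 1

I ≈ (0.350000/2) × 37.912500 = 6.634687
Exact value: 6.598958
Error: 0.035729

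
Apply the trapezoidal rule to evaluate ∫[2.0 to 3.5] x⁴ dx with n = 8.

f(x) = x⁴
a = 2.0, b = 3.5, n = 8
h = (b - a)/n = 0.187500

Trapezoidal rule: (h/2)[f(x₀) + 2f(x₁) + 2f(x₂) + ... + f(xₙ)]

x_0 = 2.0000, f(x_0) = 16.000000, coefficient = 1
x_1 = 2.1875, f(x_1) = 22.897720, coefficient = 2
x_2 = 2.3750, f(x_2) = 31.816650, coefficient = 2
x_3 = 2.5625, f(x_3) = 43.117691, coefficient = 2
x_4 = 2.7500, f(x_4) = 57.191406, coefficient = 2
x_5 = 2.9375, f(x_5) = 74.458023, coefficient = 2
x_6 = 3.1250, f(x_6) = 95.367432, coefficient = 2
x_7 = 3.3125, f(x_7) = 120.399185, coefficient = 2
x_8 = 3.5000, f(x_8) = 150.062500, coefficient = 1

I ≈ (0.187500/2) × 1056.558716 = 99.052380
Exact value: 98.643750
Error: 0.408630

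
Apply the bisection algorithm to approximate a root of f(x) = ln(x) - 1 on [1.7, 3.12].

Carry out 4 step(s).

f(x) = ln(x) - 1
Initial interval: [1.7, 3.12]

Iteration 1:
  c_1 = (1.700000 + 3.120000)/2 = 2.410000
  f(c_1) = f(2.410000) = -0.120373
  f(a) × f(c) ≥ 0, new interval: [2.410000, 3.120000]
Iteration 2:
  c_2 = (2.410000 + 3.120000)/2 = 2.765000
  f(c_2) = f(2.765000) = 0.017041
  f(a) × f(c) < 0, new interval: [2.410000, 2.765000]
Iteration 3:
  c_3 = (2.410000 + 2.765000)/2 = 2.587500
  f(c_3) = f(2.587500) = -0.049308
  f(a) × f(c) ≥ 0, new interval: [2.587500, 2.765000]
Iteration 4:
  c_4 = (2.587500 + 2.765000)/2 = 2.676250
  f(c_4) = f(2.676250) = -0.015583
  f(a) × f(c) ≥ 0, new interval: [2.676250, 2.765000]

After 4 iteration(s), the approximation is c_4 = 2.676250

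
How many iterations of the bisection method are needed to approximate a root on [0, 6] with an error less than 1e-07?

We need (b-a)/2^n ≤ 1e-07
(6 - 0)/2^n ≤ 1e-07
6/2^n ≤ 1e-07
2^n ≥ 60000000
n ≥ log₂(60000000) = 25.84
n ≥ 26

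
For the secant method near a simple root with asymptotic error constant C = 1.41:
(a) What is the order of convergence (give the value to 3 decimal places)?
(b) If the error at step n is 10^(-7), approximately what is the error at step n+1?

(a) Secant method has superlinear convergence with order φ = (1+√5)/2 ≈ 1.618.
    This means |e_{n+1}| ≈ C|e_n|^1.618.

(b) With |e_n| = 10^(-7) and C = 1.41:
    |e_{n+1}| ≈ 1.41 × (10^(-7))^1.618 = 1.41 × 10^(-11.33)

(a) ≈ 1.618 (golden ratio); (b) |e_{n+1}| ≈ 6.652e-12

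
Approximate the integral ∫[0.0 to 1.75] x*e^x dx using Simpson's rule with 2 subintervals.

f(x) = x*e^x
a = 0.0, b = 1.75, n = 2
h = (b - a)/n = 0.875000

Simpson's rule: (h/3)[f(x₀) + 4f(x₁) + 2f(x₂) + ... + f(xₙ)]

x_0 = 0.0000, f(x_0) = 0.000000, coefficient = 1
x_1 = 0.8750, f(x_1) = 2.099016, coefficient = 4
x_2 = 1.7500, f(x_2) = 10.070555, coefficient = 1

I ≈ (0.875000/3) × 18.466618 = 5.386097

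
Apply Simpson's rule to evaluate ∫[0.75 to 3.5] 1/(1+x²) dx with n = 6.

f(x) = 1/(1+x²)
a = 0.75, b = 3.5, n = 6
h = (b - a)/n = 0.458333

Simpson's rule: (h/3)[f(x₀) + 4f(x₁) + 2f(x₂) + ... + f(xₙ)]

x_0 = 0.7500, f(x_0) = 0.640000, coefficient = 1
x_1 = 1.2083, f(x_1) = 0.406493, coefficient = 4
x_2 = 1.6667, f(x_2) = 0.264706, coefficient = 2
x_3 = 2.1250, f(x_3) = 0.181303, coefficient = 4
x_4 = 2.5833, f(x_4) = 0.130317, coefficient = 2
x_5 = 3.0417, f(x_5) = 0.097544, coefficient = 4
x_6 = 3.5000, f(x_6) = 0.075472, coefficient = 1

I ≈ (0.458333/3) × 4.246878 = 0.648829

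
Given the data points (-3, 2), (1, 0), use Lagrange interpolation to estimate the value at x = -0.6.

Lagrange interpolation formula:
P(x) = Σ yᵢ × Lᵢ(x)
where Lᵢ(x) = Π_{j≠i} (x - xⱼ)/(xᵢ - xⱼ)

L_0(-0.6) = (-0.6 - 1)/(-3 - 1) = 0.400000
L_1(-0.6) = (-0.6 - (-3))/(1 - (-3)) = 0.600000

P(-0.6) = 2×L_0(-0.6) + 0×L_1(-0.6)
P(-0.6) = 0.800000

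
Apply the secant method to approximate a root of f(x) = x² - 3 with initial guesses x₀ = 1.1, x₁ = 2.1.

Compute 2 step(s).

f(x) = x² - 3
x₀ = 1.1, x₁ = 2.1

Secant formula: x_{n+1} = x_n - f(x_n)(x_n - x_{n-1})/(f(x_n) - f(x_{n-1}))

Iteration 1:
  f(1.100000) = -1.790000
  f(2.100000) = 1.410000
  x_2 = 2.100000 - 1.410000×(2.100000 - 1.100000)/(1.410000 - (-1.790000))
       = 1.659375
Iteration 2:
  f(2.100000) = 1.410000
  f(1.659375) = -0.246475
  x_3 = 1.659375 - (-0.246475)×(1.659375 - 2.100000)/(-0.246475 - 1.410000)
       = 1.724938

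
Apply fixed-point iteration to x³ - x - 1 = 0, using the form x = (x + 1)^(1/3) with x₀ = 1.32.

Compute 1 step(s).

Equation: x³ - x - 1 = 0
Fixed-point form: x = (x + 1)^(1/3)
x₀ = 1.32

x_1 = g(1.320000) = 1.323821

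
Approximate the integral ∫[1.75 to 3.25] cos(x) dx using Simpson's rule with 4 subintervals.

f(x) = cos(x)
a = 1.75, b = 3.25, n = 4
h = (b - a)/n = 0.375000

Simpson's rule: (h/3)[f(x₀) + 4f(x₁) + 2f(x₂) + ... + f(xₙ)]

x_0 = 1.7500, f(x_0) = -0.178246, coefficient = 1
x_1 = 2.1250, f(x_1) = -0.526266, coefficient = 4
x_2 = 2.5000, f(x_2) = -0.801144, coefficient = 2
x_3 = 2.8750, f(x_3) = -0.964674, coefficient = 4
x_4 = 3.2500, f(x_4) = -0.994130, coefficient = 1

I ≈ (0.375000/3) × -8.738425 = -1.092303
Exact value: -1.092181
Error: 0.000122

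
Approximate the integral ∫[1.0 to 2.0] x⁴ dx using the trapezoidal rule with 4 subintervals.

f(x) = x⁴
a = 1.0, b = 2.0, n = 4
h = (b - a)/n = 0.250000

Trapezoidal rule: (h/2)[f(x₀) + 2f(x₁) + 2f(x₂) + ... + f(xₙ)]

x_0 = 1.0000, f(x_0) = 1.000000, coefficient = 1
x_1 = 1.2500, f(x_1) = 2.441406, coefficient = 2
x_2 = 1.5000, f(x_2) = 5.062500, coefficient = 2
x_3 = 1.7500, f(x_3) = 9.378906, coefficient = 2
x_4 = 2.0000, f(x_4) = 16.000000, coefficient = 1

I ≈ (0.250000/2) × 50.765625 = 6.345703
Exact value: 6.200000
Error: 0.145703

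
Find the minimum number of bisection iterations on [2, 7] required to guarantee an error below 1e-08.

We need (b-a)/2^n ≤ 1e-08
(7 - 2)/2^n ≤ 1e-08
5/2^n ≤ 1e-08
2^n ≥ 500000000
n ≥ log₂(500000000) = 28.90
n ≥ 29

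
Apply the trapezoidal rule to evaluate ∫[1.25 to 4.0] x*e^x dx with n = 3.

f(x) = x*e^x
a = 1.25, b = 4.0, n = 3
h = (b - a)/n = 0.916667

Trapezoidal rule: (h/2)[f(x₀) + 2f(x₁) + 2f(x₂) + ... + f(xₙ)]

x_0 = 1.2500, f(x_0) = 4.362929, coefficient = 1
x_1 = 2.1667, f(x_1) = 18.913133, coefficient = 2
x_2 = 3.0833, f(x_2) = 67.312409, coefficient = 2
x_3 = 4.0000, f(x_3) = 218.392600, coefficient = 1

I ≈ (0.916667/2) × 395.206612 = 181.136364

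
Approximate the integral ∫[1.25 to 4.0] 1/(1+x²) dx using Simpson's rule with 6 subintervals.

f(x) = 1/(1+x²)
a = 1.25, b = 4.0, n = 6
h = (b - a)/n = 0.458333

Simpson's rule: (h/3)[f(x₀) + 4f(x₁) + 2f(x₂) + ... + f(xₙ)]

x_0 = 1.2500, f(x_0) = 0.390244, coefficient = 1
x_1 = 1.7083, f(x_1) = 0.255206, coefficient = 4
x_2 = 2.1667, f(x_2) = 0.175610, coefficient = 2
x_3 = 2.6250, f(x_3) = 0.126733, coefficient = 4
x_4 = 3.0833, f(x_4) = 0.095175, coefficient = 2
x_5 = 3.5417, f(x_5) = 0.073837, coefficient = 4
x_6 = 4.0000, f(x_6) = 0.058824, coefficient = 1

I ≈ (0.458333/3) × 2.813739 = 0.429877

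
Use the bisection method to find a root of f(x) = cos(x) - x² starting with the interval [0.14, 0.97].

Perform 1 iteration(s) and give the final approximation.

f(x) = cos(x) - x²
Initial interval: [0.14, 0.97]

Iteration 1:
  c_1 = (0.140000 + 0.970000)/2 = 0.555000
  f(c_1) = f(0.555000) = 0.541875
  f(a) × f(c) ≥ 0, new interval: [0.555000, 0.970000]

After 1 iteration(s), the approximation is c_1 = 0.555000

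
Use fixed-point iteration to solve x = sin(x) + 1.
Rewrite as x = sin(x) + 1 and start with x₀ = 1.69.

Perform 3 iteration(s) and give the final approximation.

Equation: x = sin(x) + 1
Fixed-point form: x = sin(x) + 1
x₀ = 1.69

x_1 = g(1.690000) = 1.992904
x_2 = g(1.992904) = 1.912228
x_3 = g(1.912228) = 1.942276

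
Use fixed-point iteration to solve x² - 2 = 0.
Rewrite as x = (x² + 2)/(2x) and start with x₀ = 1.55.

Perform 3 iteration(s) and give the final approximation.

Equation: x² - 2 = 0
Fixed-point form: x = (x² + 2)/(2x)
x₀ = 1.55

x_1 = g(1.550000) = 1.420161
x_2 = g(1.420161) = 1.414226
x_3 = g(1.414226) = 1.414214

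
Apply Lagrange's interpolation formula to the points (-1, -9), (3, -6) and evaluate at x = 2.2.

Lagrange interpolation formula:
P(x) = Σ yᵢ × Lᵢ(x)
where Lᵢ(x) = Π_{j≠i} (x - xⱼ)/(xᵢ - xⱼ)

L_0(2.2) = (2.2 - 3)/(-1 - 3) = 0.200000
L_1(2.2) = (2.2 - (-1))/(3 - (-1)) = 0.800000

P(2.2) = (-9)×L_0(2.2) + (-6)×L_1(2.2)
P(2.2) = -6.600000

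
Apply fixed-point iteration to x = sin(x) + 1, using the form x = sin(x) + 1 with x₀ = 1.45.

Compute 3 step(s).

Equation: x = sin(x) + 1
Fixed-point form: x = sin(x) + 1
x₀ = 1.45

x_1 = g(1.450000) = 1.992713
x_2 = g(1.992713) = 1.912306
x_3 = g(1.912306) = 1.942250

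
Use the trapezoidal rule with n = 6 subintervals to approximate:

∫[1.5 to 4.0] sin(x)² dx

f(x) = sin(x)²
a = 1.5, b = 4.0, n = 6
h = (b - a)/n = 0.416667

Trapezoidal rule: (h/2)[f(x₀) + 2f(x₁) + 2f(x₂) + ... + f(xₙ)]

x_0 = 1.5000, f(x_0) = 0.994996, coefficient = 1
x_1 = 1.9167, f(x_1) = 0.885068, coefficient = 2
x_2 = 2.3333, f(x_2) = 0.522853, coefficient = 2
x_3 = 2.7500, f(x_3) = 0.145665, coefficient = 2
x_4 = 3.1667, f(x_4) = 0.000629, coefficient = 2
x_5 = 3.5833, f(x_5) = 0.182768, coefficient = 2
x_6 = 4.0000, f(x_6) = 0.572750, coefficient = 1

I ≈ (0.416667/2) × 5.041713 = 1.050357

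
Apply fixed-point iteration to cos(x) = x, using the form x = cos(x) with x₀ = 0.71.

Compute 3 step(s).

Equation: cos(x) = x
Fixed-point form: x = cos(x)
x₀ = 0.71

x_1 = g(0.710000) = 0.758362
x_2 = g(0.758362) = 0.725964
x_3 = g(0.725964) = 0.747860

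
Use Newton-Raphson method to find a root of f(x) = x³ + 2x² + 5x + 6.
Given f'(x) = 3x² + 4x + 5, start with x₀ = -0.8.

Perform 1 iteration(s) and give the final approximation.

f(x) = x³ + 2x² + 5x + 6
f'(x) = 3x² + 4x + 5
x₀ = -0.8

Newton-Raphson formula: x_{n+1} = x_n - f(x_n)/f'(x_n)

Iteration 1:
  f(-0.800000) = 2.768000
  f'(-0.800000) = 3.720000
  x_1 = -0.800000 - 2.768000/3.720000 = -1.544086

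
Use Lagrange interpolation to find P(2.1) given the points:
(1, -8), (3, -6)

Lagrange interpolation formula:
P(x) = Σ yᵢ × Lᵢ(x)
where Lᵢ(x) = Π_{j≠i} (x - xⱼ)/(xᵢ - xⱼ)

L_0(2.1) = (2.1 - 3)/(1 - 3) = 0.450000
L_1(2.1) = (2.1 - 1)/(3 - 1) = 0.550000

P(2.1) = (-8)×L_0(2.1) + (-6)×L_1(2.1)
P(2.1) = -6.900000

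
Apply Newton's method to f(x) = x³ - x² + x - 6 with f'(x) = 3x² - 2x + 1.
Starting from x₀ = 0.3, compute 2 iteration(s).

f(x) = x³ - x² + x - 6
f'(x) = 3x² - 2x + 1
x₀ = 0.3

Newton-Raphson formula: x_{n+1} = x_n - f(x_n)/f'(x_n)

Iteration 1:
  f(0.300000) = -5.763000
  f'(0.300000) = 0.670000
  x_1 = 0.300000 - (-5.763000)/0.670000 = 8.901493
Iteration 2:
  f(8.901493) = 628.988654
  f'(8.901493) = 220.906723
  x_2 = 8.901493 - 628.988654/220.906723 = 6.054188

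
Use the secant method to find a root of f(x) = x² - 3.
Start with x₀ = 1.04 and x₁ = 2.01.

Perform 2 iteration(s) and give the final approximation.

f(x) = x² - 3
x₀ = 1.04, x₁ = 2.01

Secant formula: x_{n+1} = x_n - f(x_n)(x_n - x_{n-1})/(f(x_n) - f(x_{n-1}))

Iteration 1:
  f(1.040000) = -1.918400
  f(2.010000) = 1.040100
  x_2 = 2.010000 - 1.040100×(2.010000 - 1.040000)/(1.040100 - (-1.918400))
       = 1.668984
Iteration 2:
  f(2.010000) = 1.040100
  f(1.668984) = -0.214494
  x_3 = 1.668984 - (-0.214494)×(1.668984 - 2.010000)/(-0.214494 - 1.040100)
       = 1.727286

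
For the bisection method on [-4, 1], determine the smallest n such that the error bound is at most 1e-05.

We need (b-a)/2^n ≤ 1e-05
(1 - (-4))/2^n ≤ 1e-05
5/2^n ≤ 1e-05
2^n ≥ 500000
n ≥ log₂(500000) = 18.93
n ≥ 19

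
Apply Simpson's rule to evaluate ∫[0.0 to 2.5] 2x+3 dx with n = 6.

f(x) = 2x+3
a = 0.0, b = 2.5, n = 6
h = (b - a)/n = 0.416667

Simpson's rule: (h/3)[f(x₀) + 4f(x₁) + 2f(x₂) + ... + f(xₙ)]

x_0 = 0.0000, f(x_0) = 3.000000, coefficient = 1
x_1 = 0.4167, f(x_1) = 3.833333, coefficient = 4
x_2 = 0.8333, f(x_2) = 4.666667, coefficient = 2
x_3 = 1.2500, f(x_3) = 5.500000, coefficient = 4
x_4 = 1.6667, f(x_4) = 6.333333, coefficient = 2
x_5 = 2.0833, f(x_5) = 7.166667, coefficient = 4
x_6 = 2.5000, f(x_6) = 8.000000, coefficient = 1

I ≈ (0.416667/3) × 99.000000 = 13.750000
Exact value: 13.750000
Error: 0.000000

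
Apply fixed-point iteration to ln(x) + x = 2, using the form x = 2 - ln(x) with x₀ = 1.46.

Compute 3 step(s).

Equation: ln(x) + x = 2
Fixed-point form: x = 2 - ln(x)
x₀ = 1.46

x_1 = g(1.460000) = 1.621564
x_2 = g(1.621564) = 1.516609
x_3 = g(1.516609) = 1.583523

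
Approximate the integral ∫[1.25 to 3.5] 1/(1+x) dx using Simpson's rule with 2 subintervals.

f(x) = 1/(1+x)
a = 1.25, b = 3.5, n = 2
h = (b - a)/n = 1.125000

Simpson's rule: (h/3)[f(x₀) + 4f(x₁) + 2f(x₂) + ... + f(xₙ)]

x_0 = 1.2500, f(x_0) = 0.444444, coefficient = 1
x_1 = 2.3750, f(x_1) = 0.296296, coefficient = 4
x_2 = 3.5000, f(x_2) = 0.222222, coefficient = 1

I ≈ (1.125000/3) × 1.851852 = 0.694444
Exact value: 0.693147
Error: 0.001297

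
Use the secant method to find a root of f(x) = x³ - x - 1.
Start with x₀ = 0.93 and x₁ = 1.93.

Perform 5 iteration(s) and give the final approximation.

f(x) = x³ - x - 1
x₀ = 0.93, x₁ = 1.93

Secant formula: x_{n+1} = x_n - f(x_n)(x_n - x_{n-1})/(f(x_n) - f(x_{n-1}))

Iteration 1:
  f(0.930000) = -1.125643
  f(1.930000) = 4.259057
  x_2 = 1.930000 - 4.259057×(1.930000 - 0.930000)/(4.259057 - (-1.125643))
       = 1.139045
Iteration 2:
  f(1.930000) = 4.259057
  f(1.139045) = -0.661222
  x_3 = 1.139045 - (-0.661222)×(1.139045 - 1.930000)/(-0.661222 - 4.259057)
       = 1.245339
Iteration 3:
  f(1.139045) = -0.661222
  f(1.245339) = -0.313981
  x_4 = 1.245339 - (-0.313981)×(1.245339 - 1.139045)/(-0.313981 - (-0.661222))
       = 1.341452
Iteration 4:
  f(1.245339) = -0.313981
  f(1.341452) = 0.072482
  x_5 = 1.341452 - 0.072482×(1.341452 - 1.245339)/(0.072482 - (-0.313981))
       = 1.323426
Iteration 5:
  f(1.341452) = 0.072482
  f(1.323426) = -0.005504
  x_6 = 1.323426 - (-0.005504)×(1.323426 - 1.341452)/(-0.005504 - 0.072482)
       = 1.324698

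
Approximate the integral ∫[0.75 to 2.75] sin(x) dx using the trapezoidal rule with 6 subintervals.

f(x) = sin(x)
a = 0.75, b = 2.75, n = 6
h = (b - a)/n = 0.333333

Trapezoidal rule: (h/2)[f(x₀) + 2f(x₁) + 2f(x₂) + ... + f(xₙ)]

x_0 = 0.7500, f(x_0) = 0.681639, coefficient = 1
x_1 = 1.0833, f(x_1) = 0.883524, coefficient = 2
x_2 = 1.4167, f(x_2) = 0.988146, coefficient = 2
x_3 = 1.7500, f(x_3) = 0.983986, coefficient = 2
x_4 = 2.0833, f(x_4) = 0.871503, coefficient = 2
x_5 = 2.4167, f(x_5) = 0.663080, coefficient = 2
x_6 = 2.7500, f(x_6) = 0.381661, coefficient = 1

I ≈ (0.333333/2) × 9.843777 = 1.640630
Exact value: 1.655991
Error: 0.015362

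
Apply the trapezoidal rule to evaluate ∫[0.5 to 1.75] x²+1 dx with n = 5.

f(x) = x²+1
a = 0.5, b = 1.75, n = 5
h = (b - a)/n = 0.250000

Trapezoidal rule: (h/2)[f(x₀) + 2f(x₁) + 2f(x₂) + ... + f(xₙ)]

x_0 = 0.5000, f(x_0) = 1.250000, coefficient = 1
x_1 = 0.7500, f(x_1) = 1.562500, coefficient = 2
x_2 = 1.0000, f(x_2) = 2.000000, coefficient = 2
x_3 = 1.2500, f(x_3) = 2.562500, coefficient = 2
x_4 = 1.5000, f(x_4) = 3.250000, coefficient = 2
x_5 = 1.7500, f(x_5) = 4.062500, coefficient = 1

I ≈ (0.250000/2) × 24.062500 = 3.007812
Exact value: 2.994792
Error: 0.013021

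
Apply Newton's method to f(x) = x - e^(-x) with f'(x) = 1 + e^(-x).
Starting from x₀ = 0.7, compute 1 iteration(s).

f(x) = x - e^(-x)
f'(x) = 1 + e^(-x)
x₀ = 0.7

Newton-Raphson formula: x_{n+1} = x_n - f(x_n)/f'(x_n)

Iteration 1:
  f(0.700000) = 0.203415
  f'(0.700000) = 1.496585
  x_1 = 0.700000 - 0.203415/1.496585 = 0.564081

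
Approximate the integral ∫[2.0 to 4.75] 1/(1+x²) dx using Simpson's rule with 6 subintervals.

f(x) = 1/(1+x²)
a = 2.0, b = 4.75, n = 6
h = (b - a)/n = 0.458333

Simpson's rule: (h/3)[f(x₀) + 4f(x₁) + 2f(x₂) + ... + f(xₙ)]

x_0 = 2.0000, f(x_0) = 0.200000, coefficient = 1
x_1 = 2.4583, f(x_1) = 0.141977, coefficient = 4
x_2 = 2.9167, f(x_2) = 0.105186, coefficient = 2
x_3 = 3.3750, f(x_3) = 0.080706, coefficient = 4
x_4 = 3.8333, f(x_4) = 0.063717, coefficient = 2
x_5 = 4.2917, f(x_5) = 0.051498, coefficient = 4
x_6 = 4.7500, f(x_6) = 0.042440, coefficient = 1

I ≈ (0.458333/3) × 1.676969 = 0.256204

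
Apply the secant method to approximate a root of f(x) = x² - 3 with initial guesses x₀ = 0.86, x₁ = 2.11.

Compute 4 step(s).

f(x) = x² - 3
x₀ = 0.86, x₁ = 2.11

Secant formula: x_{n+1} = x_n - f(x_n)(x_n - x_{n-1})/(f(x_n) - f(x_{n-1}))

Iteration 1:
  f(0.860000) = -2.260400
  f(2.110000) = 1.452100
  x_2 = 2.110000 - 1.452100×(2.110000 - 0.860000)/(1.452100 - (-2.260400))
       = 1.621077
Iteration 2:
  f(2.110000) = 1.452100
  f(1.621077) = -0.372108
  x_3 = 1.621077 - (-0.372108)×(1.621077 - 2.110000)/(-0.372108 - 1.452100)
       = 1.720809
Iteration 3:
  f(1.621077) = -0.372108
  f(1.720809) = -0.038815
  x_4 = 1.720809 - (-0.038815)×(1.720809 - 1.621077)/(-0.038815 - (-0.372108))
       = 1.732424
Iteration 4:
  f(1.720809) = -0.038815
  f(1.732424) = 0.001293
  x_5 = 1.732424 - 0.001293×(1.732424 - 1.720809)/(0.001293 - (-0.038815))
       = 1.732050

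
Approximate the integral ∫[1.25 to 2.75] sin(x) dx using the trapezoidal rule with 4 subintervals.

f(x) = sin(x)
a = 1.25, b = 2.75, n = 4
h = (b - a)/n = 0.375000

Trapezoidal rule: (h/2)[f(x₀) + 2f(x₁) + 2f(x₂) + ... + f(xₙ)]

x_0 = 1.2500, f(x_0) = 0.948985, coefficient = 1
x_1 = 1.6250, f(x_1) = 0.998531, coefficient = 2
x_2 = 2.0000, f(x_2) = 0.909297, coefficient = 2
x_3 = 2.3750, f(x_3) = 0.693685, coefficient = 2
x_4 = 2.7500, f(x_4) = 0.381661, coefficient = 1

I ≈ (0.375000/2) × 6.533673 = 1.225064
Exact value: 1.239625
Error: 0.014561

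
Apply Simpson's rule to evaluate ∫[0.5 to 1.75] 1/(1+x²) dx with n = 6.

f(x) = 1/(1+x²)
a = 0.5, b = 1.75, n = 6
h = (b - a)/n = 0.208333

Simpson's rule: (h/3)[f(x₀) + 4f(x₁) + 2f(x₂) + ... + f(xₙ)]

x_0 = 0.5000, f(x_0) = 0.800000, coefficient = 1
x_1 = 0.7083, f(x_1) = 0.665896, coefficient = 4
x_2 = 0.9167, f(x_2) = 0.543396, coefficient = 2
x_3 = 1.1250, f(x_3) = 0.441379, coefficient = 4
x_4 = 1.3333, f(x_4) = 0.360000, coefficient = 2
x_5 = 1.5417, f(x_5) = 0.296144, coefficient = 4
x_6 = 1.7500, f(x_6) = 0.246154, coefficient = 1

I ≈ (0.208333/3) × 8.466623 = 0.587960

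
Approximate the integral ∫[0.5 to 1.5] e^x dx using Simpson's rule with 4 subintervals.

f(x) = e^x
a = 0.5, b = 1.5, n = 4
h = (b - a)/n = 0.250000

Simpson's rule: (h/3)[f(x₀) + 4f(x₁) + 2f(x₂) + ... + f(xₙ)]

x_0 = 0.5000, f(x_0) = 1.648721, coefficient = 1
x_1 = 0.7500, f(x_1) = 2.117000, coefficient = 4
x_2 = 1.0000, f(x_2) = 2.718282, coefficient = 2
x_3 = 1.2500, f(x_3) = 3.490343, coefficient = 4
x_4 = 1.5000, f(x_4) = 4.481689, coefficient = 1

I ≈ (0.250000/3) × 33.996346 = 2.833029
Exact value: 2.832968
Error: 0.000061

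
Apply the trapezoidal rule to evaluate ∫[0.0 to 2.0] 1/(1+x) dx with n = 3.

f(x) = 1/(1+x)
a = 0.0, b = 2.0, n = 3
h = (b - a)/n = 0.666667

Trapezoidal rule: (h/2)[f(x₀) + 2f(x₁) + 2f(x₂) + ... + f(xₙ)]

x_0 = 0.0000, f(x_0) = 1.000000, coefficient = 1
x_1 = 0.6667, f(x_1) = 0.600000, coefficient = 2
x_2 = 1.3333, f(x_2) = 0.428571, coefficient = 2
x_3 = 2.0000, f(x_3) = 0.333333, coefficient = 1

I ≈ (0.666667/2) × 3.390476 = 1.130159
Exact value: 1.098612
Error: 0.031546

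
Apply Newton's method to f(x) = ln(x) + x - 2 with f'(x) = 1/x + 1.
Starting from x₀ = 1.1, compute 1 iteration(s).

f(x) = ln(x) + x - 2
f'(x) = 1/x + 1
x₀ = 1.1

Newton-Raphson formula: x_{n+1} = x_n - f(x_n)/f'(x_n)

Iteration 1:
  f(1.100000) = -0.804690
  f'(1.100000) = 1.909091
  x_1 = 1.100000 - (-0.804690)/1.909091 = 1.521504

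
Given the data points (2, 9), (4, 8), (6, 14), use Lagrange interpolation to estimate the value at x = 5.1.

Lagrange interpolation formula:
P(x) = Σ yᵢ × Lᵢ(x)
where Lᵢ(x) = Π_{j≠i} (x - xⱼ)/(xᵢ - xⱼ)

L_0(5.1) = (5.1 - 4)/(2 - 4) × (5.1 - 6)/(2 - 6) = -0.123750
L_1(5.1) = (5.1 - 2)/(4 - 2) × (5.1 - 6)/(4 - 6) = 0.697500
L_2(5.1) = (5.1 - 2)/(6 - 2) × (5.1 - 4)/(6 - 4) = 0.426250

P(5.1) = 9×L_0(5.1) + 8×L_1(5.1) + 14×L_2(5.1)
P(5.1) = 10.433750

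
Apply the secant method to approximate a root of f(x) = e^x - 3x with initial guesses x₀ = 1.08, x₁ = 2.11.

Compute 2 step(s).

f(x) = e^x - 3x
x₀ = 1.08, x₁ = 2.11

Secant formula: x_{n+1} = x_n - f(x_n)(x_n - x_{n-1})/(f(x_n) - f(x_{n-1}))

Iteration 1:
  f(1.080000) = -0.295320
  f(2.110000) = 1.918241
  x_2 = 2.110000 - 1.918241×(2.110000 - 1.080000)/(1.918241 - (-0.295320))
       = 1.217417
Iteration 2:
  f(2.110000) = 1.918241
  f(1.217417) = -0.273801
  x_3 = 1.217417 - (-0.273801)×(1.217417 - 2.110000)/(-0.273801 - 1.918241)
       = 1.328906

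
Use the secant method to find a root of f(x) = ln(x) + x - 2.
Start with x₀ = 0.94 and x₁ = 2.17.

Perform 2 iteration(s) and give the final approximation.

f(x) = ln(x) + x - 2
x₀ = 0.94, x₁ = 2.17

Secant formula: x_{n+1} = x_n - f(x_n)(x_n - x_{n-1})/(f(x_n) - f(x_{n-1}))

Iteration 1:
  f(0.940000) = -1.121875
  f(2.170000) = 0.944727
  x_2 = 2.170000 - 0.944727×(2.170000 - 0.940000)/(0.944727 - (-1.121875))
       = 1.607718
Iteration 2:
  f(2.170000) = 0.944727
  f(1.607718) = 0.082533
  x_3 = 1.607718 - 0.082533×(1.607718 - 2.170000)/(0.082533 - 0.944727)
       = 1.553893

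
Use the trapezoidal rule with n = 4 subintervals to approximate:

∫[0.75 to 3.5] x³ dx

f(x) = x³
a = 0.75, b = 3.5, n = 4
h = (b - a)/n = 0.687500

Trapezoidal rule: (h/2)[f(x₀) + 2f(x₁) + 2f(x₂) + ... + f(xₙ)]

x_0 = 0.7500, f(x_0) = 0.421875, coefficient = 1
x_1 = 1.4375, f(x_1) = 2.970459, coefficient = 2
x_2 = 2.1250, f(x_2) = 9.595703, coefficient = 2
x_3 = 2.8125, f(x_3) = 22.247314, coefficient = 2
x_4 = 3.5000, f(x_4) = 42.875000, coefficient = 1

I ≈ (0.687500/2) × 112.923828 = 38.817566
Exact value: 37.436523
Error: 1.381042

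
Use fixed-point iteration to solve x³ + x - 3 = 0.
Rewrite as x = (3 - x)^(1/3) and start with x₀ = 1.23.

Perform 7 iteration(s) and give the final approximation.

Equation: x³ + x - 3 = 0
Fixed-point form: x = (3 - x)^(1/3)
x₀ = 1.23

x_1 = g(1.230000) = 1.209645
x_2 = g(1.209645) = 1.214264
x_3 = g(1.214264) = 1.213219
x_4 = g(1.213219) = 1.213455
x_5 = g(1.213455) = 1.213402
x_6 = g(1.213402) = 1.213414
x_7 = g(1.213414) = 1.213411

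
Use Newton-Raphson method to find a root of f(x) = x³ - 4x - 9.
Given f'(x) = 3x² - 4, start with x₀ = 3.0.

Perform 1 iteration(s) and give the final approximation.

f(x) = x³ - 4x - 9
f'(x) = 3x² - 4
x₀ = 3.0

Newton-Raphson formula: x_{n+1} = x_n - f(x_n)/f'(x_n)

Iteration 1:
  f(3.000000) = 6.000000
  f'(3.000000) = 23.000000
  x_1 = 3.000000 - 6.000000/23.000000 = 2.739130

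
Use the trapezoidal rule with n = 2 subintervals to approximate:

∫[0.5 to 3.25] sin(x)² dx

f(x) = sin(x)²
a = 0.5, b = 3.25, n = 2
h = (b - a)/n = 1.375000

Trapezoidal rule: (h/2)[f(x₀) + 2f(x₁) + 2f(x₂) + ... + f(xₙ)]

x_0 = 0.5000, f(x_0) = 0.229849, coefficient = 1
x_1 = 1.8750, f(x_1) = 0.910280, coefficient = 2
x_2 = 3.2500, f(x_2) = 0.011706, coefficient = 1

I ≈ (1.375000/2) × 2.062114 = 1.417704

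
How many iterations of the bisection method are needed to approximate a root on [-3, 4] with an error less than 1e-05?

We need (b-a)/2^n ≤ 1e-05
(4 - (-3))/2^n ≤ 1e-05
7/2^n ≤ 1e-05
2^n ≥ 700000
n ≥ log₂(700000) = 19.42
n ≥ 20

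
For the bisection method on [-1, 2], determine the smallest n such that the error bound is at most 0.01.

We need (b-a)/2^n ≤ 0.01
(2 - (-1))/2^n ≤ 0.01
3/2^n ≤ 0.01
2^n ≥ 300
n ≥ log₂(300) = 8.23
n ≥ 9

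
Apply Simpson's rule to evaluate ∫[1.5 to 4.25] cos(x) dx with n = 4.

f(x) = cos(x)
a = 1.5, b = 4.25, n = 4
h = (b - a)/n = 0.687500

Simpson's rule: (h/3)[f(x₀) + 4f(x₁) + 2f(x₂) + ... + f(xₙ)]

x_0 = 1.5000, f(x_0) = 0.070737, coefficient = 1
x_1 = 2.1875, f(x_1) = -0.578349, coefficient = 4
x_2 = 2.8750, f(x_2) = -0.964674, coefficient = 2
x_3 = 3.5625, f(x_3) = -0.912719, coefficient = 4
x_4 = 4.2500, f(x_4) = -0.446087, coefficient = 1

I ≈ (0.687500/3) × -8.268970 = -1.894972
Exact value: -1.892484
Error: 0.002488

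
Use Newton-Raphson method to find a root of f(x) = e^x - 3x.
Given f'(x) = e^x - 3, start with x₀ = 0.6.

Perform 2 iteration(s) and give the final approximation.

f(x) = e^x - 3x
f'(x) = e^x - 3
x₀ = 0.6

Newton-Raphson formula: x_{n+1} = x_n - f(x_n)/f'(x_n)

Iteration 1:
  f(0.600000) = 0.022119
  f'(0.600000) = -1.177881
  x_1 = 0.600000 - 0.022119/(-1.177881) = 0.618778
Iteration 2:
  f(0.618778) = 0.000323
  f'(0.618778) = -1.143341
  x_2 = 0.618778 - 0.000323/(-1.143341) = 0.619061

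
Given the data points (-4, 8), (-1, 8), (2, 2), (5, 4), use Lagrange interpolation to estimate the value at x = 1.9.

Lagrange interpolation formula:
P(x) = Σ yᵢ × Lᵢ(x)
where Lᵢ(x) = Π_{j≠i} (x - xⱼ)/(xᵢ - xⱼ)

L_0(1.9) = (1.9 - (-1))/(-4 - (-1)) × (1.9 - 2)/(-4 - 2) × (1.9 - 5)/(-4 - 5) = -0.005549
L_1(1.9) = (1.9 - (-4))/(-1 - (-4)) × (1.9 - 2)/(-1 - 2) × (1.9 - 5)/(-1 - 5) = 0.033870
L_2(1.9) = (1.9 - (-4))/(2 - (-4)) × (1.9 - (-1))/(2 - (-1)) × (1.9 - 5)/(2 - 5) = 0.982241
L_3(1.9) = (1.9 - (-4))/(5 - (-4)) × (1.9 - (-1))/(5 - (-1)) × (1.9 - 2)/(5 - 2) = -0.010562

P(1.9) = 8×L_0(1.9) + 8×L_1(1.9) + 2×L_2(1.9) + 4×L_3(1.9)
P(1.9) = 2.148802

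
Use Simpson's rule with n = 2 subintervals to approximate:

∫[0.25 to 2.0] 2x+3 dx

f(x) = 2x+3
a = 0.25, b = 2.0, n = 2
h = (b - a)/n = 0.875000

Simpson's rule: (h/3)[f(x₀) + 4f(x₁) + 2f(x₂) + ... + f(xₙ)]

x_0 = 0.2500, f(x_0) = 3.500000, coefficient = 1
x_1 = 1.1250, f(x_1) = 5.250000, coefficient = 4
x_2 = 2.0000, f(x_2) = 7.000000, coefficient = 1

I ≈ (0.875000/3) × 31.500000 = 9.187500
Exact value: 9.187500
Error: 0.000000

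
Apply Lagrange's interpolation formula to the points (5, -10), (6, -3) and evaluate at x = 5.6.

Lagrange interpolation formula:
P(x) = Σ yᵢ × Lᵢ(x)
where Lᵢ(x) = Π_{j≠i} (x - xⱼ)/(xᵢ - xⱼ)

L_0(5.6) = (5.6 - 6)/(5 - 6) = 0.400000
L_1(5.6) = (5.6 - 5)/(6 - 5) = 0.600000

P(5.6) = (-10)×L_0(5.6) + (-3)×L_1(5.6)
P(5.6) = -5.800000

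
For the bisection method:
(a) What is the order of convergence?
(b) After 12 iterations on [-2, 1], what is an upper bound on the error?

(a) Bisection has linear (order 1) convergence; the error is halved each step.

(b) Error bound = (b-a)/2^n = (1 - (-2))/2^{12}
    = 3/2^{12}

(a) 1 (linear); (b) error ≤ 7.32e-04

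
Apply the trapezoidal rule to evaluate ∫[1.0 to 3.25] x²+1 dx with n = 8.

f(x) = x²+1
a = 1.0, b = 3.25, n = 8
h = (b - a)/n = 0.281250

Trapezoidal rule: (h/2)[f(x₀) + 2f(x₁) + 2f(x₂) + ... + f(xₙ)]

x_0 = 1.0000, f(x_0) = 2.000000, coefficient = 1
x_1 = 1.2812, f(x_1) = 2.641602, coefficient = 2
x_2 = 1.5625, f(x_2) = 3.441406, coefficient = 2
x_3 = 1.8438, f(x_3) = 4.399414, coefficient = 2
x_4 = 2.1250, f(x_4) = 5.515625, coefficient = 2
x_5 = 2.4062, f(x_5) = 6.790039, coefficient = 2
x_6 = 2.6875, f(x_6) = 8.222656, coefficient = 2
x_7 = 2.9688, f(x_7) = 9.813477, coefficient = 2
x_8 = 3.2500, f(x_8) = 11.562500, coefficient = 1

I ≈ (0.281250/2) × 95.210938 = 13.389038
Exact value: 13.359375
Error: 0.029663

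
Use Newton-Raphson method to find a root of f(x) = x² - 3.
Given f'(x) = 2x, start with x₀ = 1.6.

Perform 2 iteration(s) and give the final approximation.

f(x) = x² - 3
f'(x) = 2x
x₀ = 1.6

Newton-Raphson formula: x_{n+1} = x_n - f(x_n)/f'(x_n)

Iteration 1:
  f(1.600000) = -0.440000
  f'(1.600000) = 3.200000
  x_1 = 1.600000 - (-0.440000)/3.200000 = 1.737500
Iteration 2:
  f(1.737500) = 0.018906
  f'(1.737500) = 3.475000
  x_2 = 1.737500 - 0.018906/3.475000 = 1.732059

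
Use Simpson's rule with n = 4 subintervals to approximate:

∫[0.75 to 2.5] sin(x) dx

f(x) = sin(x)
a = 0.75, b = 2.5, n = 4
h = (b - a)/n = 0.437500

Simpson's rule: (h/3)[f(x₀) + 4f(x₁) + 2f(x₂) + ... + f(xₙ)]

x_0 = 0.7500, f(x_0) = 0.681639, coefficient = 1
x_1 = 1.1875, f(x_1) = 0.927437, coefficient = 4
x_2 = 1.6250, f(x_2) = 0.998531, coefficient = 2
x_3 = 2.0625, f(x_3) = 0.881530, coefficient = 4
x_4 = 2.5000, f(x_4) = 0.598472, coefficient = 1

I ≈ (0.437500/3) × 10.513040 = 1.533152
Exact value: 1.532832
Error: 0.000319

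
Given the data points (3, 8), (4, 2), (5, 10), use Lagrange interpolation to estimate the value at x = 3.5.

Lagrange interpolation formula:
P(x) = Σ yᵢ × Lᵢ(x)
where Lᵢ(x) = Π_{j≠i} (x - xⱼ)/(xᵢ - xⱼ)

L_0(3.5) = (3.5 - 4)/(3 - 4) × (3.5 - 5)/(3 - 5) = 0.375000
L_1(3.5) = (3.5 - 3)/(4 - 3) × (3.5 - 5)/(4 - 5) = 0.750000
L_2(3.5) = (3.5 - 3)/(5 - 3) × (3.5 - 4)/(5 - 4) = -0.125000

P(3.5) = 8×L_0(3.5) + 2×L_1(3.5) + 10×L_2(3.5)
P(3.5) = 3.250000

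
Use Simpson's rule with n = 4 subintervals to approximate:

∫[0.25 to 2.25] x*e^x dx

f(x) = x*e^x
a = 0.25, b = 2.25, n = 4
h = (b - a)/n = 0.500000

Simpson's rule: (h/3)[f(x₀) + 4f(x₁) + 2f(x₂) + ... + f(xₙ)]

x_0 = 0.2500, f(x_0) = 0.321006, coefficient = 1
x_1 = 0.7500, f(x_1) = 1.587750, coefficient = 4
x_2 = 1.2500, f(x_2) = 4.362929, coefficient = 2
x_3 = 1.7500, f(x_3) = 10.070555, coefficient = 4
x_4 = 2.2500, f(x_4) = 21.347406, coefficient = 1

I ≈ (0.500000/3) × 77.027488 = 12.837915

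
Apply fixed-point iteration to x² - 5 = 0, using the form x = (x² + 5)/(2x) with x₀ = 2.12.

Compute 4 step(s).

Equation: x² - 5 = 0
Fixed-point form: x = (x² + 5)/(2x)
x₀ = 2.12

x_1 = g(2.120000) = 2.239245
x_2 = g(2.239245) = 2.236070
x_3 = g(2.236070) = 2.236068
x_4 = g(2.236068) = 2.236068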